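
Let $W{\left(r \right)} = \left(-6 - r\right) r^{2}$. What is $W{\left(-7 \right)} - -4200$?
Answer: $4249$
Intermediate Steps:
$W{\left(r \right)} = r^{2} \left(-6 - r\right)$
$W{\left(-7 \right)} - -4200 = \left(-7\right)^{2} \left(-6 - -7\right) - -4200 = 49 \left(-6 + 7\right) + 4200 = 49 \cdot 1 + 4200 = 49 + 4200 = 4249$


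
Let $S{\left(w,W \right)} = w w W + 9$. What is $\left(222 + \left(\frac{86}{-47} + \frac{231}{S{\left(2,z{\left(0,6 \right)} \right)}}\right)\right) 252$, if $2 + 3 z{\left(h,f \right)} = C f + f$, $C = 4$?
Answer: $\frac{370677636}{6533} \approx 56739.0$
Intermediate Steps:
$z{\left(h,f \right)} = - \frac{2}{3} + \frac{5 f}{3}$ ($z{\left(h,f \right)} = - \frac{2}{3} + \frac{4 f + f}{3} = - \frac{2}{3} + \frac{5 f}{3}$)
$S{\left(w,W \right)} = 9 + W w^{2}$ ($S{\left(w,W \right)} = w^{2} W + 9 = W w^{2} + 9 = 9 + W w^{2}$)
$\left(222 + \left(\frac{86}{-47} + \frac{231}{S{\left(2,z{\left(0,6 \right)} \right)}}\right)\right) 252 = \left(222 + \left(\frac{86}{-47} + \frac{231}{9 + \left(- \frac{2}{3} + \frac{5}{3} \cdot 6\right) 2^{2}}\right)\right) 252 = \left(222 + \left(86 \left(- \frac{1}{47}\right) + \frac{231}{9 + \left(- \frac{2}{3} + 10\right) 4}\right)\right) 252 = \left(222 - \left(\frac{86}{47} - \frac{231}{9 + \frac{28}{3} \cdot 4}\right)\right) 252 = \left(222 - \left(\frac{86}{47} - \frac{231}{9 + \frac{112}{3}}\right)\right) 252 = \left(222 - \left(\frac{86}{47} - \frac{231}{\frac{139}{3}}\right)\right) 252 = \left(222 + \left(- \frac{86}{47} + 231 \cdot \frac{3}{139}\right)\right) 252 = \left(222 + \left(- \frac{86}{47} + \frac{693}{139}\right)\right) 252 = \left(222 + \frac{20617}{6533}\right) 252 = \frac{1470943}{6533} \cdot 252 = \frac{370677636}{6533}$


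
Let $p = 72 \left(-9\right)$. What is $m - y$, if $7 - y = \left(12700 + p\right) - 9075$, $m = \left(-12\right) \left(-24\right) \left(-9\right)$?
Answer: $378$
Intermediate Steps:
$p = -648$
$m = -2592$ ($m = 288 \left(-9\right) = -2592$)
$y = -2970$ ($y = 7 - \left(\left(12700 - 648\right) - 9075\right) = 7 - \left(12052 - 9075\right) = 7 - 2977 = -2970$)
$m - y = -2592 - -2970 = -2592 + 2970 = 378$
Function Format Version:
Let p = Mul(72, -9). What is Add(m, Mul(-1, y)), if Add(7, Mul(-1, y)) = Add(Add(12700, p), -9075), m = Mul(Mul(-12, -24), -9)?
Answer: 378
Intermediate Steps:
p = -648
m = -2592 (m = Mul(288, -9) = -2592)
y = -2970 (y = Add(7, Mul(-1, Add(Add(12700, -648), -9075))) = Add(7, Mul(-1, Add(12052, -9075))) = Add(7, Mul(-1, 2977)) = Add(7, -2977) = -2970)
Add(m, Mul(-1, y)) = Add(-2592, Mul(-1, -2970)) = Add(-2592, 2970) = 378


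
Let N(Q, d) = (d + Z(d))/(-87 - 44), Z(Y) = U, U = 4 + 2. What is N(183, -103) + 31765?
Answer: 4161312/131 ≈ 31766.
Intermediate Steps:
U = 6
Z(Y) = 6
N(Q, d) = -6/131 - d/131 (N(Q, d) = (d + 6)/(-87 - 44) = (6 + d)/(-131) = (6 + d)*(-1/131) = -6/131 - d/131)
N(183, -103) + 31765 = (-6/131 - 1/131*(-103)) + 31765 = (-6/131 + 103/131) + 31765 = 97/131 + 31765 = 4161312/131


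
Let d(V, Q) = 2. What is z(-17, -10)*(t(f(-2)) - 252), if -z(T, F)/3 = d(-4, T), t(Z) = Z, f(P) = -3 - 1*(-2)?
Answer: 1518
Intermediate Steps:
f(P) = -1 (f(P) = -3 + 2 = -1)
z(T, F) = -6 (z(T, F) = -3*2 = -6)
z(-17, -10)*(t(f(-2)) - 252) = -6*(-1 - 252) = -6*(-253) = 1518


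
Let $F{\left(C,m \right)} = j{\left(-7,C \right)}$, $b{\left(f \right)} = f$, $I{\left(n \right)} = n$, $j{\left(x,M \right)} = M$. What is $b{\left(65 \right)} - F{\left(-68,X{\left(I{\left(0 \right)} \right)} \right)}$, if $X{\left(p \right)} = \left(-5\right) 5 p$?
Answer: $133$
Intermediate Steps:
$X{\left(p \right)} = - 25 p$
$F{\left(C,m \right)} = C$
$b{\left(65 \right)} - F{\left(-68,X{\left(I{\left(0 \right)} \right)} \right)} = 65 - -68 = 65 + 68 = 133$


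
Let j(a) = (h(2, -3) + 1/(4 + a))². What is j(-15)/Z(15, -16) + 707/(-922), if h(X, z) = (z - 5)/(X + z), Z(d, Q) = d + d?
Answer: 367684/278905 ≈ 1.3183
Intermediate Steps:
Z(d, Q) = 2*d
h(X, z) = (-5 + z)/(X + z)
j(a) = (8 + 1/(4 + a))² (j(a) = ((-5 - 3)/(2 - 3) + 1/(4 + a))² = (-8/(-1) + 1/(4 + a))² = (-1*(-8) + 1/(4 + a))² = (8 + 1/(4 + a))²)
j(-15)/Z(15, -16) + 707/(-922) = ((33 + 8*(-15))²/(4 - 15)²)/((2*15)) + 707/(-922) = ((33 - 120)²/(-11)²)/30 + 707*(-1/922) = ((1/121)*(-87)²)*(1/30) - 707/922 = ((1/121)*7569)*(1/30) - 707/922 = (7569/121)*(1/30) - 707/922 = 2523/1210 - 707/922 = 367684/278905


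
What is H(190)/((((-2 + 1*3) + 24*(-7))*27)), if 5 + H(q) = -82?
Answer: 29/1503 ≈ 0.019295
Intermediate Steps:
H(q) = -87 (H(q) = -5 - 82 = -87)
H(190)/((((-2 + 1*3) + 24*(-7))*27)) = -87*1/(27*((-2 + 1*3) + 24*(-7))) = -87*1/(27*((-2 + 3) - 168)) = -87*1/(27*(1 - 168)) = -87/((-167*27)) = -87/(-4509) = -87*(-1/4509) = 29/1503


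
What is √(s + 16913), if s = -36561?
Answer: 8*I*√307 ≈ 140.17*I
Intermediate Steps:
√(s + 16913) = √(-36561 + 16913) = √(-19648) = 8*I*√307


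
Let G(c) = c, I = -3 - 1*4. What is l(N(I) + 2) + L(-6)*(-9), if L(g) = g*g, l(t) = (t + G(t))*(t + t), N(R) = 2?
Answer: -260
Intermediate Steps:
I = -7 (I = -3 - 4 = -7)
l(t) = 4*t² (l(t) = (t + t)*(t + t) = (2*t)*(2*t) = 4*t²)
L(g) = g²
l(N(I) + 2) + L(-6)*(-9) = 4*(2 + 2)² + (-6)²*(-9) = 4*4² + 36*(-9) = 4*16 - 324 = 64 - 324 = -260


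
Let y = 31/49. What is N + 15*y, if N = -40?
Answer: -1495/49 ≈ -30.510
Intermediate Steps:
y = 31/49 (y = 31*(1/49) = 31/49 ≈ 0.63265)
N + 15*y = -40 + 15*(31/49) = -40 + 465/49 = -1495/49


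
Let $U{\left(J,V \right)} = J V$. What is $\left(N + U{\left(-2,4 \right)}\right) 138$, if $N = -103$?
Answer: $-15318$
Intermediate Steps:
$\left(N + U{\left(-2,4 \right)}\right) 138 = \left(-103 - 8\right) 138 = \left(-111\right) 138 = -15318$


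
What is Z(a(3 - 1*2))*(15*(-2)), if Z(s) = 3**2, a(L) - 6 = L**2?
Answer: -270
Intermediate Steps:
a(L) = 6 + L**2
Z(s) = 9
Z(a(3 - 1*2))*(15*(-2)) = 9*(15*(-2)) = 9*(-30) = -270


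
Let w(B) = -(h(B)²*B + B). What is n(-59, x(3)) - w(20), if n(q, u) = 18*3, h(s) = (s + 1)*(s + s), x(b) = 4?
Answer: 14112074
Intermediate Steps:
h(s) = 2*s*(1 + s) (h(s) = (1 + s)*(2*s) = 2*s*(1 + s))
n(q, u) = 54
w(B) = -B - 4*B³*(1 + B)² (w(B) = -((2*B*(1 + B))²*B + B) = -((4*B²*(1 + B)²)*B + B) = -(4*B³*(1 + B)² + B) = -(B + 4*B³*(1 + B)²) = -B - 4*B³*(1 + B)²)
n(-59, x(3)) - w(20) = 54 - (-1*20 - 4*20³*(1 + 20)²) = 54 - (-20 - 4*8000*21²) = 54 - (-20 - 4*8000*441) = 54 - (-20 - 14112000) = 54 - 1*(-14112020) = 54 + 14112020 = 14112074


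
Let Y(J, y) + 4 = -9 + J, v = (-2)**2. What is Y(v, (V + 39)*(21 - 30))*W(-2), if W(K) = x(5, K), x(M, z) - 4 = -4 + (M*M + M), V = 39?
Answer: -270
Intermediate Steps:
v = 4
x(M, z) = M + M**2 (x(M, z) = 4 + (-4 + (M*M + M)) = 4 + (-4 + (M**2 + M)) = 4 + (-4 + (M + M**2)) = 4 + (-4 + M + M**2) = M + M**2)
W(K) = 30 (W(K) = 5*(1 + 5) = 5*6 = 30)
Y(J, y) = -13 + J (Y(J, y) = -4 + (-9 + J) = -13 + J)
Y(v, (V + 39)*(21 - 30))*W(-2) = (-13 + 4)*30 = -9*30 = -270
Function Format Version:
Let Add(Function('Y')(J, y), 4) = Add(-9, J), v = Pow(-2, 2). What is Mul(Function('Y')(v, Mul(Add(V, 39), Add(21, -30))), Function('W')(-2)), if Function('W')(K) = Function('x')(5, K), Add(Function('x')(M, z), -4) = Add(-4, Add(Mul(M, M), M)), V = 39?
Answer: -270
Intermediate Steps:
v = 4
Function('x')(M, z) = Add(M, Pow(M, 2)) (Function('x')(M, z) = Add(4, Add(-4, Add(Mul(M, M), M))) = Add(4, Add(-4, Add(Pow(M, 2), M))) = Add(4, Add(-4, Add(M, Pow(M, 2)))) = Add(4, Add(-4, M, Pow(M, 2))) = Add(M, Pow(M, 2)))
Function('W')(K) = 30 (Function('W')(K) = Mul(5, Add(1, 5)) = Mul(5, 6) = 30)
Function('Y')(J, y) = Add(-13, J) (Function('Y')(J, y) = Add(-4, Add(-9, J)) = Add(-13, J))
Mul(Function('Y')(v, Mul(Add(V, 39), Add(21, -30))), Function('W')(-2)) = Mul(Add(-13, 4), 30) = Mul(-9, 30) = -270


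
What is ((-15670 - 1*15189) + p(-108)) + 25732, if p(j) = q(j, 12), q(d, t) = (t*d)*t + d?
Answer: -20787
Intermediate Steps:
q(d, t) = d + d*t² (q(d, t) = (d*t)*t + d = d*t² + d = d + d*t²)
p(j) = 145*j (p(j) = j*(1 + 12²) = j*(1 + 144) = j*145 = 145*j)
((-15670 - 1*15189) + p(-108)) + 25732 = ((-15670 - 1*15189) + 145*(-108)) + 25732 = ((-15670 - 15189) - 15660) + 25732 = (-30859 - 15660) + 25732 = -46519 + 25732 = -20787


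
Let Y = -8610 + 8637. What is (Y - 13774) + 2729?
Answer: -11018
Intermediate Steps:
Y = 27
(Y - 13774) + 2729 = (27 - 13774) + 2729 = -13747 + 2729 = -11018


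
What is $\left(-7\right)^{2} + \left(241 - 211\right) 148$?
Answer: $4489$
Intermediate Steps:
$\left(-7\right)^{2} + \left(241 - 211\right) 148 = 49 + 30 \cdot 148 = 49 + 4440 = 4489$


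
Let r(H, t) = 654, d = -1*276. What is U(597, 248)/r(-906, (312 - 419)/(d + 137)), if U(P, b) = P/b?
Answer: 199/54064 ≈ 0.0036808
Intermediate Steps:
d = -276
U(597, 248)/r(-906, (312 - 419)/(d + 137)) = (597/248)/654 = (597*(1/248))*(1/654) = (597/248)*(1/654) = 199/54064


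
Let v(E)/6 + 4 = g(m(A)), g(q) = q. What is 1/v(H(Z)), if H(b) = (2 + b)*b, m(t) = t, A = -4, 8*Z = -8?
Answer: -1/48 ≈ -0.020833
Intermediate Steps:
Z = -1 (Z = (⅛)*(-8) = -1)
H(b) = b*(2 + b)
v(E) = -48 (v(E) = -24 + 6*(-4) = -24 - 24 = -48)
1/v(H(Z)) = 1/(-48) = -1/48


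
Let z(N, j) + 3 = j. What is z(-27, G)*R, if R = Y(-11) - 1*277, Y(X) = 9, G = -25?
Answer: 7504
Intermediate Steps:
z(N, j) = -3 + j
R = -268 (R = 9 - 1*277 = 9 - 277 = -268)
z(-27, G)*R = (-3 - 25)*(-268) = -28*(-268) = 7504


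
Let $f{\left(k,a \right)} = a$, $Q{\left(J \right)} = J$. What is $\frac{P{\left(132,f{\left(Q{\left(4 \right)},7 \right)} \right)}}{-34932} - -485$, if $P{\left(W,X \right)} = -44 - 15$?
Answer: $\frac{16942079}{34932} \approx 485.0$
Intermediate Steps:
$P{\left(W,X \right)} = -59$
$\frac{P{\left(132,f{\left(Q{\left(4 \right)},7 \right)} \right)}}{-34932} - -485 = - \frac{59}{-34932} - -485 = \left(-59\right) \left(- \frac{1}{34932}\right) + 485 = \frac{59}{34932} + 485 = \frac{16942079}{34932}$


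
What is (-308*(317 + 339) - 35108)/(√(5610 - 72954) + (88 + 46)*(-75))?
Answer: 198618150/8422487 + 79052*I*√4209/8422487 ≈ 23.582 + 0.60892*I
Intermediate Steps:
(-308*(317 + 339) - 35108)/(√(5610 - 72954) + (88 + 46)*(-75)) = (-308*656 - 35108)/(√(-67344) + 134*(-75)) = (-202048 - 35108)/(4*I*√4209 - 10050) = -237156/(-10050 + 4*I*√4209)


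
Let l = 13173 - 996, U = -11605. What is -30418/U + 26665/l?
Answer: 61804301/12846735 ≈ 4.8109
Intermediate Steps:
l = 12177
-30418/U + 26665/l = -30418/(-11605) + 26665/12177 = -30418*(-1/11605) + 26665*(1/12177) = 30418/11605 + 26665/12177 = 61804301/12846735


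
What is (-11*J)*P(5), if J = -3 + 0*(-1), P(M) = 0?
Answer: 0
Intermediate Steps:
J = -3 (J = -3 + 0 = -3)
(-11*J)*P(5) = -11*(-3)*0 = 33*0 = 0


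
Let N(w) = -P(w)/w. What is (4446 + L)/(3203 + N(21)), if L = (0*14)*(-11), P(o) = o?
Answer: 2223/1601 ≈ 1.3885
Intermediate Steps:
L = 0 (L = 0*(-11) = 0)
N(w) = -1 (N(w) = -w/w = -1*1 = -1)
(4446 + L)/(3203 + N(21)) = (4446 + 0)/(3203 - 1) = 4446/3202 = 4446*(1/3202) = 2223/1601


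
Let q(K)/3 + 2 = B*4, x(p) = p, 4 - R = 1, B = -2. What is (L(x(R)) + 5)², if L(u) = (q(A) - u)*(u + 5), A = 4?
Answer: 67081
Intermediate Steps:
R = 3 (R = 4 - 1*1 = 4 - 1 = 3)
q(K) = -30 (q(K) = -6 + 3*(-2*4) = -6 + 3*(-8) = -6 - 24 = -30)
L(u) = (-30 - u)*(5 + u) (L(u) = (-30 - u)*(u + 5) = (-30 - u)*(5 + u))
(L(x(R)) + 5)² = ((-150 - 1*3² - 35*3) + 5)² = ((-150 - 1*9 - 105) + 5)² = ((-150 - 9 - 105) + 5)² = (-264 + 5)² = (-259)² = 67081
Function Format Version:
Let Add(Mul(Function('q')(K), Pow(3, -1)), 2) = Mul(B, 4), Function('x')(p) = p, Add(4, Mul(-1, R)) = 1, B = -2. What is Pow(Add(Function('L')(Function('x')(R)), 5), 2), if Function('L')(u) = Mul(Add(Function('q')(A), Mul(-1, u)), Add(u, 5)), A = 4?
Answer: 67081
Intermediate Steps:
R = 3 (R = Add(4, Mul(-1, 1)) = Add(4, -1) = 3)
Function('q')(K) = -30 (Function('q')(K) = Add(-6, Mul(3, Mul(-2, 4))) = Add(-6, Mul(3, -8)) = Add(-6, -24) = -30)
Function('L')(u) = Mul(Add(-30, Mul(-1, u)), Add(5, u)) (Function('L')(u) = Mul(Add(-30, Mul(-1, u)), Add(u, 5)) = Mul(Add(-30, Mul(-1, u)), Add(5, u)))
Pow(Add(Function('L')(Function('x')(R)), 5), 2) = Pow(Add(Add(-150, Mul(-1, Pow(3, 2)), Mul(-35, 3)), 5), 2) = Pow(Add(Add(-150, Mul(-1, 9), -105), 5), 2) = Pow(Add(Add(-150, -9, -105), 5), 2) = Pow(Add(-264, 5), 2) = Pow(-259, 2) = 67081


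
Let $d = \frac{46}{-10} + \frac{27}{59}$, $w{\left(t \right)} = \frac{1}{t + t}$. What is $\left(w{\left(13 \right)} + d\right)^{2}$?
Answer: $\frac{990801529}{58828900} \approx 16.842$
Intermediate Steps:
$w{\left(t \right)} = \frac{1}{2 t}$
$d = - \frac{1222}{295}$ ($d = 46 \left(- \frac{1}{10}\right) + 27 \cdot \frac{1}{59} = - \frac{23}{5} + \frac{27}{59} = - \frac{1222}{295} \approx -4.1424$)
$\left(w{\left(13 \right)} + d\right)^{2} = \left(\frac{1}{2 \cdot 13} - \frac{1222}{295}\right)^{2} = \left(\frac{1}{2} \cdot \frac{1}{13} - \frac{1222}{295}\right)^{2} = \left(\frac{1}{26} - \frac{1222}{295}\right)^{2} = \left(- \frac{31477}{7670}\right)^{2} = \frac{990801529}{58828900}$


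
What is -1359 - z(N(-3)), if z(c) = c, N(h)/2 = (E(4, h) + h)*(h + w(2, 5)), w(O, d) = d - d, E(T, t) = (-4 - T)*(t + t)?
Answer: -1089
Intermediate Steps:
E(T, t) = 2*t*(-4 - T) (E(T, t) = (-4 - T)*(2*t) = 2*t*(-4 - T))
w(O, d) = 0
N(h) = -30*h**2 (N(h) = 2*((-2*h*(4 + 4) + h)*(h + 0)) = 2*((-2*h*8 + h)*h) = 2*((-16*h + h)*h) = 2*((-15*h)*h) = 2*(-15*h**2) = -30*h**2)
-1359 - z(N(-3)) = -1359 - (-30)*(-3)**2 = -1359 - (-30)*9 = -1359 - 1*(-270) = -1359 + 270 = -1089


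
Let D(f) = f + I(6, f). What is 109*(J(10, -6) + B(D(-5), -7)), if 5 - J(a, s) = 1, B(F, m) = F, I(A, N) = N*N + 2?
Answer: 2834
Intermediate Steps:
I(A, N) = 2 + N² (I(A, N) = N² + 2 = 2 + N²)
D(f) = 2 + f + f² (D(f) = f + (2 + f²) = 2 + f + f²)
J(a, s) = 4 (J(a, s) = 5 - 1*1 = 5 - 1 = 4)
109*(J(10, -6) + B(D(-5), -7)) = 109*(4 + (2 - 5 + (-5)²)) = 109*(4 + (2 - 5 + 25)) = 109*(4 + 22) = 109*26 = 2834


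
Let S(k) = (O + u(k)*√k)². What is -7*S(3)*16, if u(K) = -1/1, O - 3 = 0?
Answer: -1344 + 672*√3 ≈ -180.06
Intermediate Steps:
O = 3 (O = 3 + 0 = 3)
u(K) = -1 (u(K) = -1*1 = -1)
S(k) = (3 - √k)²
-7*S(3)*16 = -7*(3 - √3)²*16 = -112*(3 - √3)²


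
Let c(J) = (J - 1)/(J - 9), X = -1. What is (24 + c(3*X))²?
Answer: 5329/9 ≈ 592.11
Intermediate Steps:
c(J) = (-1 + J)/(-9 + J)
(24 + c(3*X))² = (24 + (-1 + 3*(-1))/(-9 + 3*(-1)))² = (24 + (-1 - 3)/(-9 - 3))² = (24 - 4/(-12))² = (24 - 1/12*(-4))² = (24 + ⅓)² = (73/3)² = 5329/9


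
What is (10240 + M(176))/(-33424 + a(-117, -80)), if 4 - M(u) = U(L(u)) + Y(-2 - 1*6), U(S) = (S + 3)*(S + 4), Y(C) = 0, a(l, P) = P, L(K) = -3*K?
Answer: 33107/4188 ≈ 7.9052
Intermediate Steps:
U(S) = (3 + S)*(4 + S)
M(u) = -8 - 9*u**2 + 21*u (M(u) = 4 - ((12 + (-3*u)**2 + 7*(-3*u)) + 0) = 4 - ((12 + 9*u**2 - 21*u) + 0) = 4 - ((12 - 21*u + 9*u**2) + 0) = 4 - (12 - 21*u + 9*u**2) = 4 + (-12 - 9*u**2 + 21*u) = -8 - 9*u**2 + 21*u)
(10240 + M(176))/(-33424 + a(-117, -80)) = (10240 + (-8 - 9*176**2 + 21*176))/(-33424 - 80) = (10240 + (-8 - 9*30976 + 3696))/(-33504) = (10240 + (-8 - 278784 + 3696))*(-1/33504) = (10240 - 275096)*(-1/33504) = -264856*(-1/33504) = 33107/4188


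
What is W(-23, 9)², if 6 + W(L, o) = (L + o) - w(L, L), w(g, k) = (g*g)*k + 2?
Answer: 147501025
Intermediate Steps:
w(g, k) = 2 + k*g² (w(g, k) = g²*k + 2 = k*g² + 2 = 2 + k*g²)
W(L, o) = -8 + L + o - L³ (W(L, o) = -6 + ((L + o) - (2 + L*L²)) = -6 + ((L + o) - (2 + L³)) = -6 + ((L + o) + (-2 - L³)) = -6 + (-2 + L + o - L³) = -8 + L + o - L³)
W(-23, 9)² = (-8 - 23 + 9 - 1*(-23)³)² = (-8 - 23 + 9 - 1*(-12167))² = (-8 - 23 + 9 + 12167)² = 12145² = 147501025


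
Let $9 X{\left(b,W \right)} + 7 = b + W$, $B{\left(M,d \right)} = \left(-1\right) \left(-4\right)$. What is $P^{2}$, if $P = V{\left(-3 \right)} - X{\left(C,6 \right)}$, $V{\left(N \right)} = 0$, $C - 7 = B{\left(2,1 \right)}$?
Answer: $\frac{100}{81} \approx 1.2346$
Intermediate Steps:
$B{\left(M,d \right)} = 4$
$C = 11$ ($C = 7 + 4 = 11$)
$X{\left(b,W \right)} = - \frac{7}{9} + \frac{W}{9} + \frac{b}{9}$ ($X{\left(b,W \right)} = - \frac{7}{9} + \frac{b + W}{9} = - \frac{7}{9} + \frac{W + b}{9} = - \frac{7}{9} + \left(\frac{W}{9} + \frac{b}{9}\right) = - \frac{7}{9} + \frac{W}{9} + \frac{b}{9}$)
$P = - \frac{10}{9}$ ($P = 0 - \left(- \frac{7}{9} + \frac{1}{9} \cdot 6 + \frac{1}{9} \cdot 11\right) = 0 - \left(- \frac{7}{9} + \frac{2}{3} + \frac{11}{9}\right) = 0 - \frac{10}{9} = - \frac{10}{9} \approx -1.1111$)
$P^{2} = \left(- \frac{10}{9}\right)^{2} = \frac{100}{81}$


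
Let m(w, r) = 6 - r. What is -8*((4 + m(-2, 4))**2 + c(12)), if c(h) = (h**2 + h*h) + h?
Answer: -2688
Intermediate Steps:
c(h) = h + 2*h**2 (c(h) = (h**2 + h**2) + h = 2*h**2 + h = h + 2*h**2)
-8*((4 + m(-2, 4))**2 + c(12)) = -8*((4 + (6 - 1*4))**2 + 12*(1 + 2*12)) = -8*((4 + (6 - 4))**2 + 12*(1 + 24)) = -8*((4 + 2)**2 + 12*25) = -8*(6**2 + 300) = -8*(36 + 300) = -8*336 = -2688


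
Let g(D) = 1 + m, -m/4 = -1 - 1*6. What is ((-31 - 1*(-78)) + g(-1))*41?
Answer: 3116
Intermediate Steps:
m = 28 (m = -4*(-1 - 1*6) = -4*(-1 - 6) = -4*(-7) = 28)
g(D) = 29 (g(D) = 1 + 28 = 29)
((-31 - 1*(-78)) + g(-1))*41 = ((-31 - 1*(-78)) + 29)*41 = ((-31 + 78) + 29)*41 = (47 + 29)*41 = 76*41 = 3116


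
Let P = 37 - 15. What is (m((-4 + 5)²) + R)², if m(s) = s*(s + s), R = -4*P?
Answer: 7396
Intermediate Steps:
P = 22
R = -88 (R = -4*22 = -88)
m(s) = 2*s² (m(s) = s*(2*s) = 2*s²)
(m((-4 + 5)²) + R)² = (2*((-4 + 5)²)² - 88)² = (2*(1²)² - 88)² = (2*1² - 88)² = (2*1 - 88)² = (2 - 88)² = (-86)² = 7396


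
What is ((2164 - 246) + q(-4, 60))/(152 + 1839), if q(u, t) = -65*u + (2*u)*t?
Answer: 1698/1991 ≈ 0.85284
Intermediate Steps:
q(u, t) = -65*u + 2*t*u
((2164 - 246) + q(-4, 60))/(152 + 1839) = ((2164 - 246) - 4*(-65 + 2*60))/(152 + 1839) = (1918 - 4*(-65 + 120))/1991 = (1918 - 4*55)*(1/1991) = (1918 - 220)*(1/1991) = 1698*(1/1991) = 1698/1991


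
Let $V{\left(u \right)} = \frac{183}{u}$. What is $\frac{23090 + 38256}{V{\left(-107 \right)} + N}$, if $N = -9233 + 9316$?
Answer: $\frac{3282011}{4349} \approx 754.66$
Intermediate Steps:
$N = 83$
$\frac{23090 + 38256}{V{\left(-107 \right)} + N} = \frac{23090 + 38256}{\frac{183}{-107} + 83} = \frac{61346}{183 \left(- \frac{1}{107}\right) + 83} = \frac{61346}{- \frac{183}{107} + 83} = \frac{61346}{\frac{8698}{107}} = 61346 \cdot \frac{107}{8698} = \frac{3282011}{4349}$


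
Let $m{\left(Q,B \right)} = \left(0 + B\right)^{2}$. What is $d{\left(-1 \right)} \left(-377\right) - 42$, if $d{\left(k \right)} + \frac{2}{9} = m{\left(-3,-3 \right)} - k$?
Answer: $- \frac{33554}{9} \approx -3728.2$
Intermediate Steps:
$m{\left(Q,B \right)} = B^{2}$
$d{\left(k \right)} = \frac{79}{9} - k$ ($d{\left(k \right)} = - \frac{2}{9} - \left(-9 + k\right) = \frac{79}{9} - k$)
$d{\left(-1 \right)} \left(-377\right) - 42 = \left(\frac{79}{9} - -1\right) \left(-377\right) - 42 = \left(\frac{79}{9} + 1\right) \left(-377\right) + \left(-99 + 57\right) = \frac{88}{9} \left(-377\right) - 42 = - \frac{33176}{9} - 42 = - \frac{33554}{9}$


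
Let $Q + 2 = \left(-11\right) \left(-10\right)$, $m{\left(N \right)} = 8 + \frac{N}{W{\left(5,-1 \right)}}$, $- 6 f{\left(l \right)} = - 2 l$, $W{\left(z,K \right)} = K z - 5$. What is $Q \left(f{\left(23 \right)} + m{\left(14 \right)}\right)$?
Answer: $\frac{7704}{5} \approx 1540.8$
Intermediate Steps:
$W{\left(z,K \right)} = -5 + K z$
$f{\left(l \right)} = \frac{l}{3}$ ($f{\left(l \right)} = - \frac{\left(-2\right) l}{6} = \frac{l}{3}$)
$m{\left(N \right)} = 8 - \frac{N}{10}$ ($m{\left(N \right)} = 8 + \frac{N}{-5 - 5} = 8 + \frac{N}{-10} = 8 + N \left(- \frac{1}{10}\right) = 8 - \frac{N}{10}$)
$Q = 108$ ($Q = -2 - -110 = -2 + 110 = 108$)
$Q \left(f{\left(23 \right)} + m{\left(14 \right)}\right) = 108 \left(\frac{1}{3} \cdot 23 + \left(8 - \frac{7}{5}\right)\right) = 108 \left(\frac{23}{3} + \left(8 - \frac{7}{5}\right)\right) = 108 \left(\frac{23}{3} + \frac{33}{5}\right) = 108 \cdot \frac{214}{15} = \frac{7704}{5}$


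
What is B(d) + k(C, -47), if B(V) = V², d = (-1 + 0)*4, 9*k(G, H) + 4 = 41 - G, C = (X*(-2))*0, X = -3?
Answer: 181/9 ≈ 20.111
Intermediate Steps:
C = 0 (C = -3*(-2)*0 = 6*0 = 0)
k(G, H) = 37/9 - G/9 (k(G, H) = -4/9 + (41 - G)/9 = -4/9 + (41/9 - G/9) = 37/9 - G/9)
d = -4 (d = -1*4 = -4)
B(d) + k(C, -47) = (-4)² + (37/9 - ⅑*0) = 16 + (37/9 + 0) = 16 + 37/9 = 181/9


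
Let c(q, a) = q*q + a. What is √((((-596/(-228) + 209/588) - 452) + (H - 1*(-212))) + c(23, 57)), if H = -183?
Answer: √105690027/798 ≈ 12.883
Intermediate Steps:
c(q, a) = a + q² (c(q, a) = q² + a = a + q²)
√((((-596/(-228) + 209/588) - 452) + (H - 1*(-212))) + c(23, 57)) = √((((-596/(-228) + 209/588) - 452) + (-183 - 1*(-212))) + (57 + 23²)) = √((((-596*(-1/228) + 209*(1/588)) - 452) + (-183 + 212)) + (57 + 529)) = √((((149/57 + 209/588) - 452) + 29) + 586) = √(((33175/11172 - 452) + 29) + 586) = √((-5016569/11172 + 29) + 586) = √(-4692581/11172 + 586) = √(1854211/11172) = √105690027/798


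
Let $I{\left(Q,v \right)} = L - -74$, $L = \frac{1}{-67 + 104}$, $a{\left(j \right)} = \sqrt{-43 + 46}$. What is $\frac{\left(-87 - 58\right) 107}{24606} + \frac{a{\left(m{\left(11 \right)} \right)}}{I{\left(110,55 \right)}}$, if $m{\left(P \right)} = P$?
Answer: $- \frac{15515}{24606} + \frac{37 \sqrt{3}}{2739} \approx -0.60714$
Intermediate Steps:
$a{\left(j \right)} = \sqrt{3}$
$L = \frac{1}{37} \approx 0.027027$
$I{\left(Q,v \right)} = \frac{2739}{37}$ ($I{\left(Q,v \right)} = \frac{1}{37} - -74 = \frac{1}{37} + 74 = \frac{2739}{37}$)
$\frac{\left(-87 - 58\right) 107}{24606} + \frac{a{\left(m{\left(11 \right)} \right)}}{I{\left(110,55 \right)}} = \frac{\left(-87 - 58\right) 107}{24606} + \frac{\sqrt{3}}{\frac{2739}{37}} = \left(-145\right) 107 \cdot \frac{1}{24606} + \sqrt{3} \cdot \frac{37}{2739} = \left(-15515\right) \frac{1}{24606} + \frac{37 \sqrt{3}}{2739} = - \frac{15515}{24606} + \frac{37 \sqrt{3}}{2739}$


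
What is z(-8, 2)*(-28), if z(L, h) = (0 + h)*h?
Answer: -112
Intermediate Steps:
z(L, h) = h**2 (z(L, h) = h*h = h**2)
z(-8, 2)*(-28) = 2**2*(-28) = 4*(-28) = -112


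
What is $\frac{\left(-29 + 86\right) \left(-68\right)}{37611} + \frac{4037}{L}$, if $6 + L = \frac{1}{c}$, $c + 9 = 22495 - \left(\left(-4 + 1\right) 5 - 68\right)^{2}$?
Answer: $- \frac{789514227445}{1173224997} \approx -672.94$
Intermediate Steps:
$c = 15597$ ($c = -9 + \left(22495 - \left(\left(-4 + 1\right) 5 - 68\right)^{2}\right) = -9 + \left(22495 - \left(\left(-3\right) 5 - 68\right)^{2}\right) = -9 + \left(22495 - \left(-15 - 68\right)^{2}\right) = -9 + \left(22495 - \left(-83\right)^{2}\right) = -9 + \left(22495 - 6889\right) = -9 + 15606 = 15597$)
$L = - \frac{93581}{15597}$ ($L = -6 + \frac{1}{15597} = - \frac{93581}{15597} \approx -5.9999$)
$\frac{\left(-29 + 86\right) \left(-68\right)}{37611} + \frac{4037}{L} = \frac{\left(-29 + 86\right) \left(-68\right)}{37611} + \frac{4037}{- \frac{93581}{15597}} = 57 \left(-68\right) \frac{1}{37611} + 4037 \left(- \frac{15597}{93581}\right) = \left(-3876\right) \frac{1}{37611} - \frac{62965089}{93581} = - \frac{1292}{12537} - \frac{62965089}{93581} = - \frac{789514227445}{1173224997}$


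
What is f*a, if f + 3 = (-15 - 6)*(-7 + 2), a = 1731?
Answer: 176562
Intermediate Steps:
f = 102 (f = -3 + (-15 - 6)*(-7 + 2) = -3 - 21*(-5) = -3 + 105 = 102)
f*a = 102*1731 = 176562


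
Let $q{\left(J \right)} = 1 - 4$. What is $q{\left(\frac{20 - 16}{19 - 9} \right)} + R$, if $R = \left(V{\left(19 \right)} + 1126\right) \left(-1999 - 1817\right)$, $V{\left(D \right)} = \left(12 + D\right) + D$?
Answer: $-4487619$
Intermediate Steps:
$V{\left(D \right)} = 12 + 2 D$
$q{\left(J \right)} = -3$ ($q{\left(J \right)} = 1 - 4 = -3$)
$R = -4487616$ ($R = \left(\left(12 + 2 \cdot 19\right) + 1126\right) \left(-1999 - 1817\right) = \left(\left(12 + 38\right) + 1126\right) \left(-3816\right) = \left(50 + 1126\right) \left(-3816\right) = 1176 \left(-3816\right) = -4487616$)
$q{\left(\frac{20 - 16}{19 - 9} \right)} + R = -3 - 4487616 = -4487619$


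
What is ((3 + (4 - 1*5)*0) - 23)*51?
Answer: -1020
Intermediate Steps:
((3 + (4 - 1*5)*0) - 23)*51 = ((3 + (4 - 5)*0) - 23)*51 = ((3 - 1*0) - 23)*51 = ((3 + 0) - 23)*51 = (3 - 23)*51 = -20*51 = -1020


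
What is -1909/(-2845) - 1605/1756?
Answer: -1214021/4995820 ≈ -0.24301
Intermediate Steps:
-1909/(-2845) - 1605/1756 = -1909*(-1/2845) - 1605*1/1756 = 1909/2845 - 1605/1756 = -1214021/4995820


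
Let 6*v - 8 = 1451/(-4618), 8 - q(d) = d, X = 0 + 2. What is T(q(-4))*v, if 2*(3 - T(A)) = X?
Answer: 11831/4618 ≈ 2.5619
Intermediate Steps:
X = 2
q(d) = 8 - d
T(A) = 2 (T(A) = 3 - 1/2*2 = 3 - 1 = 2)
v = 11831/9236 (v = 4/3 + (1451/(-4618))/6 = 4/3 + (1451*(-1/4618))/6 = 4/3 + (1/6)*(-1451/4618) = 4/3 - 1451/27708 = 11831/9236 ≈ 1.2810)
T(q(-4))*v = 2*(11831/9236) = 11831/4618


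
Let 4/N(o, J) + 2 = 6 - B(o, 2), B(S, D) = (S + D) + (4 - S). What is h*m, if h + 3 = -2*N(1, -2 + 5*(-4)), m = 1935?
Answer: 1935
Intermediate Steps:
B(S, D) = 4 + D (B(S, D) = (D + S) + (4 - S) = 4 + D)
N(o, J) = -2 (N(o, J) = 4/(-2 + (6 - (4 + 2))) = 4/(-2 + (6 - 1*6)) = 4/(-2 + (6 - 6)) = 4/(-2 + 0) = 4/(-2) = 4*(-½) = -2)
h = 1 (h = -3 - 2*(-2) = -3 + 4 = 1)
h*m = 1*1935 = 1935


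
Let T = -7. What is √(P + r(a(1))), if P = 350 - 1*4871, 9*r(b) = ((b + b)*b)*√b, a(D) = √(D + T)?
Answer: √(-40689 - 12*6^(¼)*√I)/3 ≈ 0.010971 - 67.249*I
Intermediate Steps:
a(D) = √(-7 + D) (a(D) = √(D - 7) = √(-7 + D))
r(b) = 2*b^(5/2)/9 (r(b) = (((b + b)*b)*√b)/9 = (((2*b)*b)*√b)/9 = ((2*b²)*√b)/9 = (2*b^(5/2))/9 = 2*b^(5/2)/9)
P = -4521 (P = 350 - 4871 = -4521)
√(P + r(a(1))) = √(-4521 + 2*(√(-7 + 1))^(5/2)/9) = √(-4521 + 2*(√(-6))^(5/2)/9) = √(-4521 + 2*(I*√6)^(5/2)/9) = √(-4521 + 2*(6*6^(¼)*(-√I))/9) = √(-4521 - 4*6^(¼)*√I/3)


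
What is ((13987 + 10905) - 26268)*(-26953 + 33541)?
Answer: -9065088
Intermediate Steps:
((13987 + 10905) - 26268)*(-26953 + 33541) = (24892 - 26268)*6588 = -1376*6588 = -9065088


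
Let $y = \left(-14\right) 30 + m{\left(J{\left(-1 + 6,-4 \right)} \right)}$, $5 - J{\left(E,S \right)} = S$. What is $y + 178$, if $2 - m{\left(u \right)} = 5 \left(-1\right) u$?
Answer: $-195$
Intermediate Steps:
$J{\left(E,S \right)} = 5 - S$
$m{\left(u \right)} = 2 + 5 u$ ($m{\left(u \right)} = 2 - 5 \left(-1\right) u = 2 - - 5 u = 2 + 5 u$)
$y = -373$ ($y = \left(-14\right) 30 + \left(2 + 5 \left(5 - -4\right)\right) = -420 + \left(2 + 5 \left(5 + 4\right)\right) = -420 + \left(2 + 5 \cdot 9\right) = -420 + \left(2 + 45\right) = -420 + 47 = -373$)
$y + 178 = -373 + 178 = -195$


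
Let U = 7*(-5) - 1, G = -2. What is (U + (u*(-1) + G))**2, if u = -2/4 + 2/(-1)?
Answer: 5041/4 ≈ 1260.3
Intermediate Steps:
u = -5/2 (u = -2*1/4 + 2*(-1) = -1/2 - 2 = -5/2 ≈ -2.5000)
U = -36 (U = -35 - 1 = -36)
(U + (u*(-1) + G))**2 = (-36 + (-5/2*(-1) - 2))**2 = (-36 + (5/2 - 2))**2 = (-36 + 1/2)**2 = (-71/2)**2 = 5041/4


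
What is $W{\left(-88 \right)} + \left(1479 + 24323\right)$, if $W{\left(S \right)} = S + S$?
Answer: $25626$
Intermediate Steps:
$W{\left(S \right)} = 2 S$
$W{\left(-88 \right)} + \left(1479 + 24323\right) = 2 \left(-88\right) + \left(1479 + 24323\right) = -176 + 25802 = 25626$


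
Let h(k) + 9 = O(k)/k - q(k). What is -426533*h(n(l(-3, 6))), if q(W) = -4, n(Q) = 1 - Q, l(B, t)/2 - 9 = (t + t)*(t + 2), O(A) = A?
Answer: 1706132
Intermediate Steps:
l(B, t) = 18 + 4*t*(2 + t) (l(B, t) = 18 + 2*((t + t)*(t + 2)) = 18 + 2*((2*t)*(2 + t)) = 18 + 2*(2*t*(2 + t)) = 18 + 4*t*(2 + t))
h(k) = -4 (h(k) = -9 + (k/k - 1*(-4)) = -9 + (1 + 4) = -9 + 5 = -4)
-426533*h(n(l(-3, 6))) = -426533*(-4) = 1706132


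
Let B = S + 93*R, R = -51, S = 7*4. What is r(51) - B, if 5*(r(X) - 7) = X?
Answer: 23661/5 ≈ 4732.2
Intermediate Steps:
S = 28
r(X) = 7 + X/5
B = -4715 (B = 28 + 93*(-51) = 28 - 4743 = -4715)
r(51) - B = (7 + (⅕)*51) - 1*(-4715) = (7 + 51/5) + 4715 = 86/5 + 4715 = 23661/5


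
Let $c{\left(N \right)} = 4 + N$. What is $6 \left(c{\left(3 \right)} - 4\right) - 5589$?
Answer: $-5571$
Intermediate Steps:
$6 \left(c{\left(3 \right)} - 4\right) - 5589 = 6 \left(\left(4 + 3\right) - 4\right) - 5589 = 6 \left(7 - 4\right) - 5589 = 6 \cdot 3 - 5589 = 18 - 5589 = -5571$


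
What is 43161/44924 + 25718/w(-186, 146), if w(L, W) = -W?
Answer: -574526963/3279452 ≈ -175.19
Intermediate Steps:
43161/44924 + 25718/w(-186, 146) = 43161/44924 + 25718/((-1*146)) = 43161*(1/44924) + 25718/(-146) = 43161/44924 + 25718*(-1/146) = 43161/44924 - 12859/73 = -574526963/3279452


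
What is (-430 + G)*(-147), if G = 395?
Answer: 5145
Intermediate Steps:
(-430 + G)*(-147) = (-430 + 395)*(-147) = -35*(-147) = 5145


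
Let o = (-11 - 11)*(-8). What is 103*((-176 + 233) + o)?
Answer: 23999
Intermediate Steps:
o = 176 (o = -22*(-8) = 176)
103*((-176 + 233) + o) = 103*((-176 + 233) + 176) = 103*(57 + 176) = 103*233 = 23999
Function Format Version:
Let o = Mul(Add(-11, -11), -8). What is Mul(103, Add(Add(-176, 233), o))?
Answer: 23999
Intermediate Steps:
o = 176 (o = Mul(-22, -8) = 176)
Mul(103, Add(Add(-176, 233), o)) = Mul(103, Add(Add(-176, 233), 176)) = Mul(103, Add(57, 176)) = Mul(103, 233) = 23999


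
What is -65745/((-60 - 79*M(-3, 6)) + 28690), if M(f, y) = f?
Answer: -65745/28867 ≈ -2.2775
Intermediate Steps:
-65745/((-60 - 79*M(-3, 6)) + 28690) = -65745/((-60 - 79*(-3)) + 28690) = -65745/((-60 + 237) + 28690) = -65745/(177 + 28690) = -65745/28867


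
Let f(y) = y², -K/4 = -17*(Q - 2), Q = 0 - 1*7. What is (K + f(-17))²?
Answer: 104329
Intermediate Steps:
Q = -7 (Q = 0 - 7 = -7)
K = -612 (K = -(-68)*(-7 - 2) = -(-68)*(-9) = -4*153 = -612)
(K + f(-17))² = (-612 + (-17)²)² = (-612 + 289)² = (-323)² = 104329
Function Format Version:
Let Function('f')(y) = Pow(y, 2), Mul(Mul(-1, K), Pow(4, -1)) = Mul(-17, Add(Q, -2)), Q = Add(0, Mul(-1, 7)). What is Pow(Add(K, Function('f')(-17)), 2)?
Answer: 104329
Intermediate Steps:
Q = -7 (Q = Add(0, -7) = -7)
K = -612 (K = Mul(-4, Mul(-17, Add(-7, -2))) = Mul(-4, Mul(-17, -9)) = Mul(-4, 153) = -612)
Pow(Add(K, Function('f')(-17)), 2) = Pow(Add(-612, Pow(-17, 2)), 2) = Pow(Add(-612, 289), 2) = Pow(-323, 2) = 104329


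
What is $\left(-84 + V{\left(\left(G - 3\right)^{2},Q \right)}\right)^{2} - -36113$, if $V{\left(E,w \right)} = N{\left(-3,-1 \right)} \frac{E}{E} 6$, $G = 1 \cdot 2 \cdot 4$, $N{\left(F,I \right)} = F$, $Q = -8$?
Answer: $46517$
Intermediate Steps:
$G = 8$ ($G = 2 \cdot 4 = 8$)
$V{\left(E,w \right)} = -18$ ($V{\left(E,w \right)} = - 3 \frac{E}{E} 6 = \left(-3\right) 1 \cdot 6 = \left(-3\right) 6 = -18$)
$\left(-84 + V{\left(\left(G - 3\right)^{2},Q \right)}\right)^{2} - -36113 = \left(-84 - 18\right)^{2} - -36113 = \left(-102\right)^{2} + 36113 = 10404 + 36113 = 46517$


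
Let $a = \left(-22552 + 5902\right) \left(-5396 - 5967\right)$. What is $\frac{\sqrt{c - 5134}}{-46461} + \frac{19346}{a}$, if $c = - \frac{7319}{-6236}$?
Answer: $\frac{9673}{94596975} - \frac{i \sqrt{49900947495}}{144865398} \approx 0.00010225 - 0.001542 i$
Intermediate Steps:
$c = \frac{7319}{6236}$ ($c = \left(-7319\right) \left(- \frac{1}{6236}\right) = \frac{7319}{6236} \approx 1.1737$)
$a = 189193950$ ($a = \left(-16650\right) \left(-11363\right) = 189193950$)
$\frac{\sqrt{c - 5134}}{-46461} + \frac{19346}{a} = \frac{\sqrt{\frac{7319}{6236} - 5134}}{-46461} + \frac{19346}{189193950} = \sqrt{- \frac{32008305}{6236}} \left(- \frac{1}{46461}\right) + 19346 \cdot \frac{1}{189193950} = \frac{i \sqrt{49900947495}}{3118} \left(- \frac{1}{46461}\right) + \frac{9673}{94596975} = - \frac{i \sqrt{49900947495}}{144865398} + \frac{9673}{94596975} = \frac{9673}{94596975} - \frac{i \sqrt{49900947495}}{144865398}$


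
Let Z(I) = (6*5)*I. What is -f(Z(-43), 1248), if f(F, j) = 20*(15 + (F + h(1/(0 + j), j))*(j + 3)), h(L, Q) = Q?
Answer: 1050540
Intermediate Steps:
Z(I) = 30*I
f(F, j) = 300 + 20*(3 + j)*(F + j) (f(F, j) = 20*(15 + (F + j)*(j + 3)) = 20*(15 + (F + j)*(3 + j)) = 20*(15 + (3 + j)*(F + j)) = 300 + 20*(3 + j)*(F + j))
-f(Z(-43), 1248) = -(300 + 20*1248² + 60*(30*(-43)) + 60*1248 + 20*(30*(-43))*1248) = -(300 + 20*1557504 + 60*(-1290) + 74880 + 20*(-1290)*1248) = -(300 + 31150080 - 77400 + 74880 - 32198400) = -1*(-1050540) = 1050540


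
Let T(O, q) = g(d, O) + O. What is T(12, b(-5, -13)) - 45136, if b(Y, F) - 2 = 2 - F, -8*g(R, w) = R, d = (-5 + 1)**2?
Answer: -45126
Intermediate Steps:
d = 16 (d = (-4)**2 = 16)
g(R, w) = -R/8
b(Y, F) = 4 - F (b(Y, F) = 2 + (2 - F) = 4 - F)
T(O, q) = -2 + O (T(O, q) = -1/8*16 + O = -2 + O)
T(12, b(-5, -13)) - 45136 = (-2 + 12) - 45136 = 10 - 45136 = -45126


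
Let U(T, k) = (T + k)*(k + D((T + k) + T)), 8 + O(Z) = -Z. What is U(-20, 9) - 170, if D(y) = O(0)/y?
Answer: -8427/31 ≈ -271.84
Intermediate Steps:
O(Z) = -8 - Z
D(y) = -8/y (D(y) = (-8 - 1*0)/y = (-8 + 0)/y = -8/y)
U(T, k) = (T + k)*(k - 8/(k + 2*T)) (U(T, k) = (T + k)*(k - 8/((T + k) + T)) = (T + k)*(k - 8/(k + 2*T)))
U(-20, 9) - 170 = (-8*(-20) - 8*9 + 9*(-20 + 9)*(9 + 2*(-20)))/(9 + 2*(-20)) - 170 = (160 - 72 + 9*(-11)*(9 - 40))/(9 - 40) - 170 = (160 - 72 + 9*(-11)*(-31))/(-31) - 170 = -(160 - 72 + 3069)/31 - 170 = -1/31*3157 - 170 = -3157/31 - 170 = -8427/31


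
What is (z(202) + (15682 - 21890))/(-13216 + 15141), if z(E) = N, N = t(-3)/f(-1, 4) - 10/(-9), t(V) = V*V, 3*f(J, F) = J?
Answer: -1603/495 ≈ -3.2384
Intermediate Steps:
f(J, F) = J/3
t(V) = V**2
N = -233/9 (N = (-3)**2/(((1/3)*(-1))) - 10/(-9) = 9/(-1/3) - 10*(-1/9) = 9*(-3) + 10/9 = -27 + 10/9 = -233/9 ≈ -25.889)
z(E) = -233/9
(z(202) + (15682 - 21890))/(-13216 + 15141) = (-233/9 + (15682 - 21890))/(-13216 + 15141) = (-233/9 - 6208)/1925 = -56105/9*1/1925 = -1603/495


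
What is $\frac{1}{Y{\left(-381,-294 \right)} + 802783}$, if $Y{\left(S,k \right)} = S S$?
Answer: $\frac{1}{947944} \approx 1.0549 \cdot 10^{-6}$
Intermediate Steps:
$Y{\left(S,k \right)} = S^{2}$
$\frac{1}{Y{\left(-381,-294 \right)} + 802783} = \frac{1}{\left(-381\right)^{2} + 802783} = \frac{1}{145161 + 802783} = \frac{1}{947944}$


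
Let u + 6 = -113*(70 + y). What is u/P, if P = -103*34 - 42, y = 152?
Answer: 6273/886 ≈ 7.0801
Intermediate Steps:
u = -25092 (u = -6 - 113*(70 + 152) = -6 - 113*222 = -6 - 25086 = -25092)
P = -3544 (P = -3502 - 42 = -3544)
u/P = -25092/(-3544) = -25092*(-1/3544) = 6273/886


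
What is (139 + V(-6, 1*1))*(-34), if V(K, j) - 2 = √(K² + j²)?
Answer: -4794 - 34*√37 ≈ -5000.8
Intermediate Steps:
V(K, j) = 2 + √(K² + j²)
(139 + V(-6, 1*1))*(-34) = (139 + (2 + √((-6)² + (1*1)²)))*(-34) = (139 + (2 + √(36 + 1²)))*(-34) = (139 + (2 + √(36 + 1)))*(-34) = (139 + (2 + √37))*(-34) = (141 + √37)*(-34) = -4794 - 34*√37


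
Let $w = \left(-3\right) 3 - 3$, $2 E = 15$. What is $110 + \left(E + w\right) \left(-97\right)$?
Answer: $\frac{1093}{2} \approx 546.5$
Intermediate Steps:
$E = \frac{15}{2}$ ($E = \frac{1}{2} \cdot 15 = \frac{15}{2} \approx 7.5$)
$w = -12$ ($w = -9 - 3 = -12$)
$110 + \left(E + w\right) \left(-97\right) = 110 + \left(\frac{15}{2} - 12\right) \left(-97\right) = 110 - - \frac{873}{2} = 110 + \frac{873}{2} = \frac{1093}{2}$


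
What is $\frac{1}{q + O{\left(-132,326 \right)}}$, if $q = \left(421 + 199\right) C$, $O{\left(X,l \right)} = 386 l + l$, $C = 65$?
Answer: $\frac{1}{166462} \approx 6.0074 \cdot 10^{-6}$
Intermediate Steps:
$O{\left(X,l \right)} = 387 l$
$q = 40300$ ($q = \left(421 + 199\right) 65 = 620 \cdot 65 = 40300$)
$\frac{1}{q + O{\left(-132,326 \right)}} = \frac{1}{40300 + 387 \cdot 326} = \frac{1}{40300 + 126162} = \frac{1}{166462}$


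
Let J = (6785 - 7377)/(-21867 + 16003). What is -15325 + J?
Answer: -11233151/733 ≈ -15325.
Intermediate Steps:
J = 74/733 (J = -592/(-5864) = -592*(-1/5864) = 74/733 ≈ 0.10096)
-15325 + J = -15325 + 74/733 = -11233151/733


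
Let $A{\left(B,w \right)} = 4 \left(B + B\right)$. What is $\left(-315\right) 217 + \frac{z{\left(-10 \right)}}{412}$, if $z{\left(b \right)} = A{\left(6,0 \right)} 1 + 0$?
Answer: $- \frac{7040553}{103} \approx -68355.0$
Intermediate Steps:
$A{\left(B,w \right)} = 8 B$ ($A{\left(B,w \right)} = 4 \cdot 2 B = 8 B$)
$z{\left(b \right)} = 48$ ($z{\left(b \right)} = 8 \cdot 6 \cdot 1 + 0 = 48 \cdot 1 + 0 = 48 + 0 = 48$)
$\left(-315\right) 217 + \frac{z{\left(-10 \right)}}{412} = \left(-315\right) 217 + \frac{48}{412} = -68355 + 48 \cdot \frac{1}{412} = -68355 + \frac{12}{103} = - \frac{7040553}{103}$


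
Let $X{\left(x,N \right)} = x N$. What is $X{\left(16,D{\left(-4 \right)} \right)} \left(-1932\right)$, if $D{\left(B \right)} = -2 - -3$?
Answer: $-30912$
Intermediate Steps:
$D{\left(B \right)} = 1$ ($D{\left(B \right)} = -2 + 3 = 1$)
$X{\left(x,N \right)} = N x$
$X{\left(16,D{\left(-4 \right)} \right)} \left(-1932\right) = 1 \cdot 16 \left(-1932\right) = 16 \left(-1932\right) = -30912$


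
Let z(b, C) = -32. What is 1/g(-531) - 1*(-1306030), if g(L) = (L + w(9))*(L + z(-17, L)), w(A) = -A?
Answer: 397059240601/304020 ≈ 1.3060e+6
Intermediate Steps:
g(L) = (-32 + L)*(-9 + L) (g(L) = (L - 1*9)*(L - 32) = (L - 9)*(-32 + L) = (-9 + L)*(-32 + L) = (-32 + L)*(-9 + L))
1/g(-531) - 1*(-1306030) = 1/(288 + (-531)² - 41*(-531)) - 1*(-1306030) = 1/(288 + 281961 + 21771) + 1306030 = 1/304020 + 1306030 = 397059240601/304020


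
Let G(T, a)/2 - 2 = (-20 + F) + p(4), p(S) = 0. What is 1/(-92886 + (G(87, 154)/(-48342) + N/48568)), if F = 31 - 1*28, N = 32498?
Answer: -195656188/18173589638955 ≈ -1.0766e-5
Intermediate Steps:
F = 3 (F = 31 - 28 = 3)
G(T, a) = -30 (G(T, a) = 4 + 2*((-20 + 3) + 0) = 4 + 2*(-17 + 0) = 4 + 2*(-17) = 4 - 34 = -30)
1/(-92886 + (G(87, 154)/(-48342) + N/48568)) = 1/(-92886 + (-30/(-48342) + 32498/48568)) = 1/(-92886 + (-30*(-1/48342) + 32498*(1/48568))) = 1/(-92886 + (5/8057 + 16249/24284)) = 1/(-92886 + 131039613/195656188) = 1/(-18173589638955/195656188) = -195656188/18173589638955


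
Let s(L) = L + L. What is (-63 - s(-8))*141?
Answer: -6627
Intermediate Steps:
s(L) = 2*L
(-63 - s(-8))*141 = (-63 - 2*(-8))*141 = (-63 - 1*(-16))*141 = (-63 + 16)*141 = -47*141 = -6627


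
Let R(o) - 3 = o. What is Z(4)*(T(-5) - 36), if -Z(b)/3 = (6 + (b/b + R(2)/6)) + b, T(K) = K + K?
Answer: 1633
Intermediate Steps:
T(K) = 2*K
R(o) = 3 + o
Z(b) = -47/2 - 3*b (Z(b) = -3*((6 + (b/b + (3 + 2)/6)) + b) = -3*((6 + (1 + 5*(⅙))) + b) = -3*((6 + (1 + ⅚)) + b) = -3*((6 + 11/6) + b) = -3*(47/6 + b) = -47/2 - 3*b)
Z(4)*(T(-5) - 36) = (-47/2 - 3*4)*(2*(-5) - 36) = (-47/2 - 12)*(-10 - 36) = -71/2*(-46) = 1633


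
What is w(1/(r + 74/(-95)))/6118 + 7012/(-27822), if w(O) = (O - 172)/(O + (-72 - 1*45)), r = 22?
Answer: -5052525457589/20066390555946 ≈ -0.25179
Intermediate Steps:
w(O) = (-172 + O)/(-117 + O) (w(O) = (-172 + O)/(O + (-72 - 45)) = (-172 + O)/(O - 117) = (-172 + O)/(-117 + O))
w(1/(r + 74/(-95)))/6118 + 7012/(-27822) = ((-172 + 1/(22 + 74/(-95)))/(-117 + 1/(22 + 74/(-95))))/6118 + 7012/(-27822) = ((-172 + 1/(22 + 74*(-1/95)))/(-117 + 1/(22 + 74*(-1/95))))*(1/6118) + 7012*(-1/27822) = ((-172 + 1/(22 - 74/95))/(-117 + 1/(22 - 74/95)))*(1/6118) - 3506/13911 = ((-172 + 1/(2016/95))/(-117 + 1/(2016/95)))*(1/6118) - 3506/13911 = ((-172 + 95/2016)/(-117 + 95/2016))*(1/6118) - 3506/13911 = (-346657/2016/(-235777/2016))*(1/6118) - 3506/13911 = -2016/235777*(-346657/2016)*(1/6118) - 3506/13911 = (346657/235777)*(1/6118) - 3506/13911 = 346657/1442483686 - 3506/13911 = -5052525457589/20066390555946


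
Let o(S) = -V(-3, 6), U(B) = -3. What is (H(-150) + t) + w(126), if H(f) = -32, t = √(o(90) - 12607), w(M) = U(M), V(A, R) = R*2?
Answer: -35 + I*√12619 ≈ -35.0 + 112.33*I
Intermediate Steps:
V(A, R) = 2*R
w(M) = -3
o(S) = -12 (o(S) = -2*6 = -1*12 = -12)
t = I*√12619 (t = √(-12 - 12607) = √(-12619) = I*√12619 ≈ 112.33*I)
(H(-150) + t) + w(126) = (-32 + I*√12619) - 3 = -35 + I*√12619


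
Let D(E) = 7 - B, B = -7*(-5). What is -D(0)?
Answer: 28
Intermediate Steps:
B = 35
D(E) = -28 (D(E) = 7 - 1*35 = 7 - 35 = -28)
-D(0) = -1*(-28) = 28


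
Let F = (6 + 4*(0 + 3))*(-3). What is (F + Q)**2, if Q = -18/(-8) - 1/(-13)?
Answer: 7219969/2704 ≈ 2670.1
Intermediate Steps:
Q = 121/52 (Q = -18*(-1/8) - 1*(-1/13) = 9/4 + 1/13 = 121/52 ≈ 2.3269)
F = -54 (F = (6 + 4*3)*(-3) = (6 + 12)*(-3) = 18*(-3) = -54)
(F + Q)**2 = (-54 + 121/52)**2 = (-2687/52)**2 = 7219969/2704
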